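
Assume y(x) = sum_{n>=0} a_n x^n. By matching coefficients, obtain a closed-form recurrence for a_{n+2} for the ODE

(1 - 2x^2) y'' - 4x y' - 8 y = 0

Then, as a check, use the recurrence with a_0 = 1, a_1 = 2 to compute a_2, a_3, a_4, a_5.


Substitute y = sum_n a_n x^n.
(1 - 2 x^2) y'' contributes (n+2)(n+1) a_{n+2} - 2 n(n-1) a_n at x^n.
-4 x y'(x) contributes -4 n a_n at x^n.
-8 y(x) contributes -8 a_n at x^n.
Matching x^n: (n+2)(n+1) a_{n+2} + (-2 n(n-1) - 4 n - 8) a_n = 0.
Thus a_{n+2} = (2 n(n-1) + 4 n + 8) / ((n+1)(n+2)) * a_n.

Check with a_0 = 1, a_1 = 2 (apply the recurrence for n = 0, 1, 2, 3): a_0 = 1, a_1 = 2, a_2 = 4, a_3 = 4, a_4 = 20/3, a_5 = 32/5.

a_(n+2) = (2 n(n-1) + 4 n + 8) / ((n+1)(n+2)) * a_n; check: a_0 = 1, a_1 = 2, a_2 = 4, a_3 = 4, a_4 = 20/3, a_5 = 32/5


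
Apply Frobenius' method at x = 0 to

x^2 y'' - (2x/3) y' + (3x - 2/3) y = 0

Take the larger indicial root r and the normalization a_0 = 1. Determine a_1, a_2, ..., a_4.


Write in Frobenius form y'' + (p(x)/x) y' + (q(x)/x^2) y = 0:
  p(x) = -2/3,  q(x) = 3x - 2/3.
Indicial equation: r(r-1) + (-2/3) r + (-2/3) = 0 -> roots r_1 = 2, r_2 = -1/3.
Take r = r_1 = 2. Let y(x) = x^r sum_{n>=0} a_n x^n with a_0 = 1.
Substitute y = x^r sum a_n x^n and match x^{r+n}. The recurrence is
  D(n) a_n + 3 a_{n-1} = 0,  where D(n) = (r+n)(r+n-1) + (-2/3)(r+n) + (-2/3).
  a_n = -3 / D(n) * a_{n-1}.
Since the indicial polynomial factors as (r - r_1)(r - r_2), D(n) = (r_1 + n - r_1)(r_1 + n - r_2) = n(n + 7/3).
Evaluating step by step (a_0 = 1):
  n = 1: D(1) = 1(1 + 7/3) = 10/3; numerator = -3(1) = -3; a_1 = (-3)/(10/3) = -9/10
  n = 2: D(2) = 2(2 + 7/3) = 26/3; numerator = -3(-9/10) = 27/10; a_2 = (27/10)/(26/3) = 81/260
  n = 3: D(3) = 3(3 + 7/3) = 16; numerator = -3(81/260) = -243/260; a_3 = (-243/260)/(16) = -243/4160
  n = 4: D(4) = 4(4 + 7/3) = 76/3; numerator = -3(-243/4160) = 729/4160; a_4 = (729/4160)/(76/3) = 2187/316160

r = 2; a_0 = 1; a_1 = -9/10; a_2 = 81/260; a_3 = -243/4160; a_4 = 2187/316160


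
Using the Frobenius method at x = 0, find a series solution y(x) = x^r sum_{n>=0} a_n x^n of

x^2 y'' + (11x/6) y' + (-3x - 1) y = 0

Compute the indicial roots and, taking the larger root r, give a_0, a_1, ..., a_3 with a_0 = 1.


Write in Frobenius form y'' + (p(x)/x) y' + (q(x)/x^2) y = 0:
  p(x) = 11/6,  q(x) = -3x - 1.
Indicial equation: r(r-1) + (11/6) r + (-1) = 0 -> roots r_1 = 2/3, r_2 = -3/2.
Take r = r_1 = 2/3. Let y(x) = x^r sum_{n>=0} a_n x^n with a_0 = 1.
Substitute y = x^r sum a_n x^n and match x^{r+n}. The recurrence is
  D(n) a_n - 3 a_{n-1} = 0,  where D(n) = (r+n)(r+n-1) + (11/6)(r+n) + (-1).
  a_n = 3 / D(n) * a_{n-1}.
Since the indicial polynomial factors as (r - r_1)(r - r_2), D(n) = (r_1 + n - r_1)(r_1 + n - r_2) = n(n + 13/6).
Evaluating step by step (a_0 = 1):
  n = 1: D(1) = 1(1 + 13/6) = 19/6; numerator = 3(1) = 3; a_1 = (3)/(19/6) = 18/19
  n = 2: D(2) = 2(2 + 13/6) = 25/3; numerator = 3(18/19) = 54/19; a_2 = (54/19)/(25/3) = 162/475
  n = 3: D(3) = 3(3 + 13/6) = 31/2; numerator = 3(162/475) = 486/475; a_3 = (486/475)/(31/2) = 972/14725

r = 2/3; a_0 = 1; a_1 = 18/19; a_2 = 162/475; a_3 = 972/14725


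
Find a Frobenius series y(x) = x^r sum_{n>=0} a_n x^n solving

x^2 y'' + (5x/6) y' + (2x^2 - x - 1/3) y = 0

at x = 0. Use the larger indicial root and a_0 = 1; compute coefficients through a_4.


Write in Frobenius form y'' + (p(x)/x) y' + (q(x)/x^2) y = 0:
  p(x) = 5/6,  q(x) = 2x^2 - x - 1/3.
Indicial equation: r(r-1) + (5/6) r + (-1/3) = 0 -> roots r_1 = 2/3, r_2 = -1/2.
Take r = r_1 = 2/3. Let y(x) = x^r sum_{n>=0} a_n x^n with a_0 = 1.
Substitute y = x^r sum a_n x^n and match x^{r+n}. The recurrence is
  D(n) a_n - 1 a_{n-1} + 2 a_{n-2} = 0,  where D(n) = (r+n)(r+n-1) + (5/6)(r+n) + (-1/3).
  a_n = [1 a_{n-1} - 2 a_{n-2}] / D(n).
Since the indicial polynomial factors as (r - r_1)(r - r_2), D(n) = (r_1 + n - r_1)(r_1 + n - r_2) = n(n + 7/6).
Evaluating step by step (a_0 = 1):
  n = 1: D(1) = 1(1 + 7/6) = 13/6; numerator = 1(1) = 1; a_1 = (1)/(13/6) = 6/13
  n = 2: D(2) = 2(2 + 7/6) = 19/3; numerator = 1(6/13) - 2(1) = -20/13; a_2 = (-20/13)/(19/3) = -60/247
  n = 3: D(3) = 3(3 + 7/6) = 25/2; numerator = 1(-60/247) - 2(6/13) = -288/247; a_3 = (-288/247)/(25/2) = -576/6175
  n = 4: D(4) = 4(4 + 7/6) = 62/3; numerator = 1(-576/6175) - 2(-60/247) = 2424/6175; a_4 = (2424/6175)/(62/3) = 3636/191425

r = 2/3; a_0 = 1; a_1 = 6/13; a_2 = -60/247; a_3 = -576/6175; a_4 = 3636/191425


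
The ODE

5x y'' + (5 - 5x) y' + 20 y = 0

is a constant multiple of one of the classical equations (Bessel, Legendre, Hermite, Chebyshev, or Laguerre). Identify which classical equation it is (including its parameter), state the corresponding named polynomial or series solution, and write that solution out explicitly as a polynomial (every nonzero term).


All three coefficients share the factor 5; dividing through by 5 gives  x y'' + (1 - x) y' + 4 y = 0.
This matches the Laguerre equation x y'' + (1 - x) y' + n y = 0 with n = 4; the polynomial solution is L_4(x).
With y = sum_k a_k x^k, matching x^k gives (k+1)k a_{k+1} + (k+1) a_{k+1} - k a_k + n a_k = 0, i.e. (k+1)^2 a_{k+1} = (k - n) a_k = (k - 4) a_k. The right side vanishes at k = 4, so the series terminates at degree 4.
Standard normalization L_n(0) = 1 gives a_0 = 1. Work upward with a_{k+1} = (k - 4) a_k / (k+1)^2:
  a_1 = (0 - 4)(1) / 1^2 = -4/1 = -4
  a_2 = (1 - 4)(-4) / 2^2 = 12/4 = 3
  a_3 = (2 - 4)(3) / 3^2 = -6/9 = -2/3
  a_4 = (3 - 4)(-2/3) / 4^2 = (2/3)/16 = 1/24
Hence L_4(x) = x^4/24 - 2 x^3/3 + 3 x^2 - 4 x + 1.

L_4(x); series = x^4/24 - 2 x^3/3 + 3 x^2 - 4 x + 1


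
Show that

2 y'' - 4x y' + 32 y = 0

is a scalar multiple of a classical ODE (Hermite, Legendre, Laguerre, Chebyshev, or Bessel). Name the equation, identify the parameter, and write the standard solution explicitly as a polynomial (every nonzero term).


All three coefficients share the factor 2; dividing through by 2 gives  y'' - 2x y' + 16 y = 0.
This matches the Hermite equation y'' - 2x y' + 2n y = 0 with 2n = 16, so n = 8; the polynomial solution is H_8(x).
With y = sum_k a_k x^k, matching x^k gives (k+2)(k+1) a_{k+2} = 2(k - n) a_k = 2(k - 8) a_k. The right side vanishes at k = 8, so the series with the parity of 8 terminates at degree 8.
Standard normalization: leading coefficient of H_n is 2^n, so a_8 = 2^8 = 256. Work downward with a_k = (k+1)(k+2) a_{k+2} / (2(k - n)):
  a_6 = (7)(8)(256) / (2(6 - 8)) = 14336/(-4) = -3584
  a_4 = (5)(6)(-3584) / (2(4 - 8)) = -107520/(-8) = 13440
  a_2 = (3)(4)(13440) / (2(2 - 8)) = 161280/(-12) = -13440
  a_0 = (1)(2)(-13440) / (2(0 - 8)) = -26880/(-16) = 1680
Hence H_8(x) = 256 x^8 - 3584 x^6 + 13440 x^4 - 13440 x^2 + 1680.

H_8(x); series = 256 x^8 - 3584 x^6 + 13440 x^4 - 13440 x^2 + 1680


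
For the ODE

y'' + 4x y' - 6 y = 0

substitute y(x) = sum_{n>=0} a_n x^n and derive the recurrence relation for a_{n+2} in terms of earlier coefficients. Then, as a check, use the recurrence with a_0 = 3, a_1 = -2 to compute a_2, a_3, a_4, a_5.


Substitute y = sum_n a_n x^n.
y''(x) has coefficient (n+2)(n+1) a_{n+2} at x^n;
4 x y'(x) has coefficient 4 n a_n at x^n (shift);
-6 y(x) has coefficient -6 a_n at x^n.
Matching x^n: (n+2)(n+1) a_{n+2} + (4n - 6) a_n = 0.
Thus a_{n+2} = (-4n + 6) / ((n+1)(n+2)) * a_n.

Check with a_0 = 3, a_1 = -2 (apply the recurrence for n = 0, 1, 2, 3): a_0 = 3, a_1 = -2, a_2 = 9, a_3 = -2/3, a_4 = -3/2, a_5 = 1/5.

a_(n+2) = (-4n + 6) / ((n+1)(n+2)) * a_n; check: a_0 = 3, a_1 = -2, a_2 = 9, a_3 = -2/3, a_4 = -3/2, a_5 = 1/5


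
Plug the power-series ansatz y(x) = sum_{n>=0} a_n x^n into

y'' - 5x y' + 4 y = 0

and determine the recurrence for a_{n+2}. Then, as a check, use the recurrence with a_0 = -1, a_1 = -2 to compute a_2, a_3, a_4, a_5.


Substitute y = sum_n a_n x^n.
y''(x) has coefficient (n+2)(n+1) a_{n+2} at x^n;
-5 x y'(x) has coefficient -5 n a_n at x^n (shift);
4 y(x) has coefficient 4 a_n at x^n.
Matching x^n: (n+2)(n+1) a_{n+2} + (-5n + 4) a_n = 0.
Thus a_{n+2} = (5n - 4) / ((n+1)(n+2)) * a_n.

Check with a_0 = -1, a_1 = -2 (apply the recurrence for n = 0, 1, 2, 3): a_0 = -1, a_1 = -2, a_2 = 2, a_3 = -1/3, a_4 = 1, a_5 = -11/60.

a_(n+2) = (5n - 4) / ((n+1)(n+2)) * a_n; check: a_0 = -1, a_1 = -2, a_2 = 2, a_3 = -1/3, a_4 = 1, a_5 = -11/60


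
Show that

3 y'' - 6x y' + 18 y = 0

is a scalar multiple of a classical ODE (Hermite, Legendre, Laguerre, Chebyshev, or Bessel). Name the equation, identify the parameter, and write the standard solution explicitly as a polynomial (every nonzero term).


All three coefficients share the factor 3; dividing through by 3 gives  y'' - 2x y' + 6 y = 0.
This matches the Hermite equation y'' - 2x y' + 2n y = 0 with 2n = 6, so n = 3; the polynomial solution is H_3(x).
With y = sum_k a_k x^k, matching x^k gives (k+2)(k+1) a_{k+2} = 2(k - n) a_k = 2(k - 3) a_k. The right side vanishes at k = 3, so the series with the parity of 3 terminates at degree 3.
Standard normalization: leading coefficient of H_n is 2^n, so a_3 = 2^3 = 8. Work downward with a_k = (k+1)(k+2) a_{k+2} / (2(k - n)):
  a_1 = (2)(3)(8) / (2(1 - 3)) = 48/(-4) = -12
Hence H_3(x) = 8 x^3 - 12 x.

H_3(x); series = 8 x^3 - 12 x


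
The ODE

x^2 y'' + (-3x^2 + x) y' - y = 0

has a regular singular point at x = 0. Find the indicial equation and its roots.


Divide by x^2 to reach normal form y'' + P_1(x) y' + P_2(x) y = 0 with P_1(x) = -3 + 1/x and P_2(x) = -1/x^2.
x = 0 is a singular point because the y'-coefficient -3 + 1/x has a pole at x = 0 and the y-coefficient -1/x^2 has a pole at x = 0.
It is a regular singular point because x P_1(x) = p(x) = 1 - 3x and x^2 P_2(x) = q(x) = -1 are polynomials, hence analytic at x = 0.
p(0) = 1,  q(0) = -1.
Indicial equation: r(r-1) + p(0) r + q(0) = 0, i.e. r^2 + (p(0) - 1) r + q(0) = 0, i.e. r^2 - 1 = 0.
Discriminant: (0)^2 - 4(-1) = 4, so r = (0 ± 2)/2.
Solving: r_1 = 1, r_2 = -1.

indicial: r^2 - 1 = 0; roots r_1 = 1, r_2 = -1


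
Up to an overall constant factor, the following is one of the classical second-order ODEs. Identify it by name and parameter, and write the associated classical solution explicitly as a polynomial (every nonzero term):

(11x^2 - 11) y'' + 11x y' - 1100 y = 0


All three coefficients share the factor -11; dividing through by -11 gives  (1 - x^2) y'' - x y' + 100 y = 0.
This matches the Chebyshev equation (1 - x^2) y'' - x y' + n^2 y = 0 (note the -x y' term, not -2x y') with n^2 = 100, so n = 10; the polynomial solution is T_10(x).
With y = sum_k a_k x^k, matching x^k gives (k+2)(k+1) a_{k+2} = (k^2 - n^2) a_k = (k - 10)(k + 10) a_k. The right side vanishes at k = 10, so the series with the parity of 10 terminates at degree 10.
Standard normalization: leading coefficient of T_n is 2^(n-1), so a_10 = 2^9 = 512. Work downward with a_k = (k+1)(k+2) a_{k+2} / ((k - 10)(k + 10)):
  a_8 = (9)(10)(512) / ((8 - 10)(8 + 10)) = 46080/(-36) = -1280
  a_6 = (7)(8)(-1280) / ((6 - 10)(6 + 10)) = -71680/(-64) = 1120
  a_4 = (5)(6)(1120) / ((4 - 10)(4 + 10)) = 33600/(-84) = -400
  a_2 = (3)(4)(-400) / ((2 - 10)(2 + 10)) = -4800/(-96) = 50
  a_0 = (1)(2)(50) / ((0 - 10)(0 + 10)) = 100/(-100) = -1
Hence T_10(x) = 512 x^10 - 1280 x^8 + 1120 x^6 - 400 x^4 + 50 x^2 - 1.

T_10(x); series = 512 x^10 - 1280 x^8 + 1120 x^6 - 400 x^4 + 50 x^2 - 1


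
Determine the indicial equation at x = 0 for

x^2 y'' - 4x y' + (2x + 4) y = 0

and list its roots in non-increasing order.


Divide by x^2 to reach normal form y'' + P_1(x) y' + P_2(x) y = 0 with P_1(x) = -4/x and P_2(x) = 2/x + 4/x^2.
x = 0 is a singular point because the y'-coefficient -4/x has a pole at x = 0 and the y-coefficient 2/x + 4/x^2 has a pole at x = 0.
It is a regular singular point because x P_1(x) = p(x) = -4 and x^2 P_2(x) = q(x) = 2x + 4 are polynomials, hence analytic at x = 0.
p(0) = -4,  q(0) = 4.
Indicial equation: r(r-1) + p(0) r + q(0) = 0, i.e. r^2 + (p(0) - 1) r + q(0) = 0, i.e. r^2 - 5 r + 4 = 0.
Discriminant: (-5)^2 - 4(4) = 9, so r = (5 ± 3)/2.
Solving: r_1 = 4, r_2 = 1.

indicial: r^2 - 5 r + 4 = 0; roots r_1 = 4, r_2 = 1


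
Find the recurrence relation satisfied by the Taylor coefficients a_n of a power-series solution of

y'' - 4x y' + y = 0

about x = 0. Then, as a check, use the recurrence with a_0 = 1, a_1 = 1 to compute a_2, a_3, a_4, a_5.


Substitute y = sum_n a_n x^n.
y''(x) has coefficient (n+2)(n+1) a_{n+2} at x^n;
-4 x y'(x) has coefficient -4 n a_n at x^n (shift);
y(x) has coefficient 1 a_n at x^n.
Matching x^n: (n+2)(n+1) a_{n+2} + (-4n + 1) a_n = 0.
Thus a_{n+2} = (4n - 1) / ((n+1)(n+2)) * a_n.

Check with a_0 = 1, a_1 = 1 (apply the recurrence for n = 0, 1, 2, 3): a_0 = 1, a_1 = 1, a_2 = -1/2, a_3 = 1/2, a_4 = -7/24, a_5 = 11/40.

a_(n+2) = (4n - 1) / ((n+1)(n+2)) * a_n; check: a_0 = 1, a_1 = 1, a_2 = -1/2, a_3 = 1/2, a_4 = -7/24, a_5 = 11/40


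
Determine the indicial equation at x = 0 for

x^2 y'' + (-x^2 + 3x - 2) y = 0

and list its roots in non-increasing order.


Divide by x^2 to reach normal form y'' + P_1(x) y' + P_2(x) y = 0 with P_1(x) = 0 and P_2(x) = -1 + 3/x - 2/x^2.
x = 0 is a singular point because the y-coefficient -1 + 3/x - 2/x^2 has a pole at x = 0.
It is a regular singular point because x P_1(x) = p(x) = 0 and x^2 P_2(x) = q(x) = -x^2 + 3x - 2 are polynomials, hence analytic at x = 0.
p(0) = 0,  q(0) = -2.
Indicial equation: r(r-1) + p(0) r + q(0) = 0, i.e. r^2 + (p(0) - 1) r + q(0) = 0, i.e. r^2 - 1 r - 2 = 0.
Discriminant: (-1)^2 - 4(-2) = 9, so r = (1 ± 3)/2.
Solving: r_1 = 2, r_2 = -1.

indicial: r^2 - 1 r - 2 = 0; roots r_1 = 2, r_2 = -1


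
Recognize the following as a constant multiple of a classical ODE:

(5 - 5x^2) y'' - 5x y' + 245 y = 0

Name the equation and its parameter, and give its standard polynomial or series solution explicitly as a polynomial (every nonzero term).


All three coefficients share the factor 5; dividing through by 5 gives  (1 - x^2) y'' - x y' + 49 y = 0.
This matches the Chebyshev equation (1 - x^2) y'' - x y' + n^2 y = 0 (note the -x y' term, not -2x y') with n^2 = 49, so n = 7; the polynomial solution is T_7(x).
With y = sum_k a_k x^k, matching x^k gives (k+2)(k+1) a_{k+2} = (k^2 - n^2) a_k = (k - 7)(k + 7) a_k. The right side vanishes at k = 7, so the series with the parity of 7 terminates at degree 7.
Standard normalization: leading coefficient of T_n is 2^(n-1), so a_7 = 2^6 = 64. Work downward with a_k = (k+1)(k+2) a_{k+2} / ((k - 7)(k + 7)):
  a_5 = (6)(7)(64) / ((5 - 7)(5 + 7)) = 2688/(-24) = -112
  a_3 = (4)(5)(-112) / ((3 - 7)(3 + 7)) = -2240/(-40) = 56
  a_1 = (2)(3)(56) / ((1 - 7)(1 + 7)) = 336/(-48) = -7
Hence T_7(x) = 64 x^7 - 112 x^5 + 56 x^3 - 7 x.

T_7(x); series = 64 x^7 - 112 x^5 + 56 x^3 - 7 x


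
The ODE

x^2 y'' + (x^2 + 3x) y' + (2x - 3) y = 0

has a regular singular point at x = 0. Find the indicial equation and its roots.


Divide by x^2 to reach normal form y'' + P_1(x) y' + P_2(x) y = 0 with P_1(x) = 1 + 3/x and P_2(x) = 2/x - 3/x^2.
x = 0 is a singular point because the y'-coefficient 1 + 3/x has a pole at x = 0 and the y-coefficient 2/x - 3/x^2 has a pole at x = 0.
It is a regular singular point because x P_1(x) = p(x) = x + 3 and x^2 P_2(x) = q(x) = 2x - 3 are polynomials, hence analytic at x = 0.
p(0) = 3,  q(0) = -3.
Indicial equation: r(r-1) + p(0) r + q(0) = 0, i.e. r^2 + (p(0) - 1) r + q(0) = 0, i.e. r^2 + 2 r - 3 = 0.
Discriminant: (2)^2 - 4(-3) = 16, so r = (-2 ± 4)/2.
Solving: r_1 = 1, r_2 = -3.

indicial: r^2 + 2 r - 3 = 0; roots r_1 = 1, r_2 = -3


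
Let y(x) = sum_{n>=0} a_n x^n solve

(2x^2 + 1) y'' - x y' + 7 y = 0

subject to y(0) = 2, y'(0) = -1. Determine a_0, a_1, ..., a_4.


Ansatz: y(x) = sum_{n>=0} a_n x^n, so y'(x) = sum_{n>=1} n a_n x^(n-1) and y''(x) = sum_{n>=2} n(n-1) a_n x^(n-2).
Substitute into P(x) y'' + Q(x) y' + R(x) y = 0 with P(x) = 2x^2 + 1, Q(x) = -x, R(x) = 7, and match powers of x.
Initial conditions: a_0 = 2, a_1 = -1.
Setting the coefficient of each power of x to zero and solving order by order (substituting the coefficients already found):
  x^0: 2 a_2 + 7 a_0 = 0  ->  2 a_2 = -7 a_0 = -14  ->  a_2 = -7
  x^1: 6 a_3 + 6 a_1 = 0  ->  6 a_3 = -6 a_1 = 6  ->  a_3 = 1
  x^2: 12 a_4 + 9 a_2 = 0  ->  12 a_4 = -9 a_2 = 63  ->  a_4 = 21/4
Truncated series: y(x) = 2 - x - 7 x^2 + x^3 + (21/4) x^4 + O(x^5).

a_0 = 2; a_1 = -1; a_2 = -7; a_3 = 1; a_4 = 21/4


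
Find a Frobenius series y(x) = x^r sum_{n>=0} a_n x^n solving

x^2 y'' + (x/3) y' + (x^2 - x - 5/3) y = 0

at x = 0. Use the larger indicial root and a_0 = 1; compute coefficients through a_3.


Write in Frobenius form y'' + (p(x)/x) y' + (q(x)/x^2) y = 0:
  p(x) = 1/3,  q(x) = x^2 - x - 5/3.
Indicial equation: r(r-1) + (1/3) r + (-5/3) = 0 -> roots r_1 = 5/3, r_2 = -1.
Take r = r_1 = 5/3. Let y(x) = x^r sum_{n>=0} a_n x^n with a_0 = 1.
Substitute y = x^r sum a_n x^n and match x^{r+n}. The recurrence is
  D(n) a_n - 1 a_{n-1} + 1 a_{n-2} = 0,  where D(n) = (r+n)(r+n-1) + (1/3)(r+n) + (-5/3).
  a_n = [1 a_{n-1} - 1 a_{n-2}] / D(n).
Since the indicial polynomial factors as (r - r_1)(r - r_2), D(n) = (r_1 + n - r_1)(r_1 + n - r_2) = n(n + 8/3).
Evaluating step by step (a_0 = 1):
  n = 1: D(1) = 1(1 + 8/3) = 11/3; numerator = 1(1) = 1; a_1 = (1)/(11/3) = 3/11
  n = 2: D(2) = 2(2 + 8/3) = 28/3; numerator = 1(3/11) - 1(1) = -8/11; a_2 = (-8/11)/(28/3) = -6/77
  n = 3: D(3) = 3(3 + 8/3) = 17; numerator = 1(-6/77) - 1(3/11) = -27/77; a_3 = (-27/77)/(17) = -27/1309

r = 5/3; a_0 = 1; a_1 = 3/11; a_2 = -6/77; a_3 = -27/1309


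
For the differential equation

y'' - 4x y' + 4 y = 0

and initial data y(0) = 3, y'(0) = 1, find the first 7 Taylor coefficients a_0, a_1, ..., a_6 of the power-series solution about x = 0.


Ansatz: y(x) = sum_{n>=0} a_n x^n, so y'(x) = sum_{n>=1} n a_n x^(n-1) and y''(x) = sum_{n>=2} n(n-1) a_n x^(n-2).
Substitute into P(x) y'' + Q(x) y' + R(x) y = 0 with P(x) = 1, Q(x) = -4x, R(x) = 4, and match powers of x.
Initial conditions: a_0 = 3, a_1 = 1.
Setting the coefficient of each power of x to zero and solving order by order (substituting the coefficients already found):
  x^0: 2 a_2 + 4 a_0 = 0  ->  2 a_2 = -4 a_0 = -12  ->  a_2 = -6
  x^1: 6 a_3 = 0  ->  a_3 = 0
  x^2: 12 a_4 - 4 a_2 = 0  ->  12 a_4 = 4 a_2 = -24  ->  a_4 = -2
  x^3: 20 a_5 - 8 a_3 = 0  ->  20 a_5 = 8 a_3 = 0  ->  a_5 = 0
  x^4: 30 a_6 - 12 a_4 = 0  ->  30 a_6 = 12 a_4 = -24  ->  a_6 = -4/5
Truncated series: y(x) = 3 + x - 6 x^2 - 2 x^4 - (4/5) x^6 + O(x^7).

a_0 = 3; a_1 = 1; a_2 = -6; a_3 = 0; a_4 = -2; a_5 = 0; a_6 = -4/5


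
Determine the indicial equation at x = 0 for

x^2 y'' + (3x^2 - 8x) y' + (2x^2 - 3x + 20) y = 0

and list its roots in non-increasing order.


Divide by x^2 to reach normal form y'' + P_1(x) y' + P_2(x) y = 0 with P_1(x) = 3 - 8/x and P_2(x) = 2 - 3/x + 20/x^2.
x = 0 is a singular point because the y'-coefficient 3 - 8/x has a pole at x = 0 and the y-coefficient 2 - 3/x + 20/x^2 has a pole at x = 0.
It is a regular singular point because x P_1(x) = p(x) = 3x - 8 and x^2 P_2(x) = q(x) = 2x^2 - 3x + 20 are polynomials, hence analytic at x = 0.
p(0) = -8,  q(0) = 20.
Indicial equation: r(r-1) + p(0) r + q(0) = 0, i.e. r^2 + (p(0) - 1) r + q(0) = 0, i.e. r^2 - 9 r + 20 = 0.
Discriminant: (-9)^2 - 4(20) = 1, so r = (9 ± 1)/2.
Solving: r_1 = 5, r_2 = 4.

indicial: r^2 - 9 r + 20 = 0; roots r_1 = 5, r_2 = 4


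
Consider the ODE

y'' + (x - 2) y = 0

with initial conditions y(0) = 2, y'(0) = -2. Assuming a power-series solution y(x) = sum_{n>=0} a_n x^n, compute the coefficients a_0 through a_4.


Ansatz: y(x) = sum_{n>=0} a_n x^n, so y'(x) = sum_{n>=1} n a_n x^(n-1) and y''(x) = sum_{n>=2} n(n-1) a_n x^(n-2).
Substitute into P(x) y'' + Q(x) y' + R(x) y = 0 with P(x) = 1, Q(x) = 0, R(x) = x - 2, and match powers of x.
Initial conditions: a_0 = 2, a_1 = -2.
Setting the coefficient of each power of x to zero and solving order by order (substituting the coefficients already found):
  x^0: 2 a_2 - 2 a_0 = 0  ->  2 a_2 = 2 a_0 = 4  ->  a_2 = 2
  x^1: 6 a_3 - 2 a_1 + a_0 = 0  ->  6 a_3 = 2 a_1 - a_0 = -6  ->  a_3 = -1
  x^2: 12 a_4 - 2 a_2 + a_1 = 0  ->  12 a_4 = 2 a_2 - a_1 = 6  ->  a_4 = 1/2
Truncated series: y(x) = 2 - 2 x + 2 x^2 - x^3 + (1/2) x^4 + O(x^5).

a_0 = 2; a_1 = -2; a_2 = 2; a_3 = -1; a_4 = 1/2


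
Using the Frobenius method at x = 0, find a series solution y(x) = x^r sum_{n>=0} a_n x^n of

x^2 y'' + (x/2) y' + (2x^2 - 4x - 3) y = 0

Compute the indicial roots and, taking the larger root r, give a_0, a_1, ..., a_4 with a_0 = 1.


Write in Frobenius form y'' + (p(x)/x) y' + (q(x)/x^2) y = 0:
  p(x) = 1/2,  q(x) = 2x^2 - 4x - 3.
Indicial equation: r(r-1) + (1/2) r + (-3) = 0 -> roots r_1 = 2, r_2 = -3/2.
Take r = r_1 = 2. Let y(x) = x^r sum_{n>=0} a_n x^n with a_0 = 1.
Substitute y = x^r sum a_n x^n and match x^{r+n}. The recurrence is
  D(n) a_n - 4 a_{n-1} + 2 a_{n-2} = 0,  where D(n) = (r+n)(r+n-1) + (1/2)(r+n) + (-3).
  a_n = [4 a_{n-1} - 2 a_{n-2}] / D(n).
Since the indicial polynomial factors as (r - r_1)(r - r_2), D(n) = (r_1 + n - r_1)(r_1 + n - r_2) = n(n + 7/2).
Evaluating step by step (a_0 = 1):
  n = 1: D(1) = 1(1 + 7/2) = 9/2; numerator = 4(1) = 4; a_1 = (4)/(9/2) = 8/9
  n = 2: D(2) = 2(2 + 7/2) = 11; numerator = 4(8/9) - 2(1) = 14/9; a_2 = (14/9)/(11) = 14/99
  n = 3: D(3) = 3(3 + 7/2) = 39/2; numerator = 4(14/99) - 2(8/9) = -40/33; a_3 = (-40/33)/(39/2) = -80/1287
  n = 4: D(4) = 4(4 + 7/2) = 30; numerator = 4(-80/1287) - 2(14/99) = -76/143; a_4 = (-76/143)/(30) = -38/2145

r = 2; a_0 = 1; a_1 = 8/9; a_2 = 14/99; a_3 = -80/1287; a_4 = -38/2145


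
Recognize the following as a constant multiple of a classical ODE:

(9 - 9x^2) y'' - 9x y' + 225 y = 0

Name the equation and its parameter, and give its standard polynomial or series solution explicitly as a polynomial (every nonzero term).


All three coefficients share the factor 9; dividing through by 9 gives  (1 - x^2) y'' - x y' + 25 y = 0.
This matches the Chebyshev equation (1 - x^2) y'' - x y' + n^2 y = 0 (note the -x y' term, not -2x y') with n^2 = 25, so n = 5; the polynomial solution is T_5(x).
With y = sum_k a_k x^k, matching x^k gives (k+2)(k+1) a_{k+2} = (k^2 - n^2) a_k = (k - 5)(k + 5) a_k. The right side vanishes at k = 5, so the series with the parity of 5 terminates at degree 5.
Standard normalization: leading coefficient of T_n is 2^(n-1), so a_5 = 2^4 = 16. Work downward with a_k = (k+1)(k+2) a_{k+2} / ((k - 5)(k + 5)):
  a_3 = (4)(5)(16) / ((3 - 5)(3 + 5)) = 320/(-16) = -20
  a_1 = (2)(3)(-20) / ((1 - 5)(1 + 5)) = -120/(-24) = 5
Hence T_5(x) = 16 x^5 - 20 x^3 + 5 x.

T_5(x); series = 16 x^5 - 20 x^3 + 5 x


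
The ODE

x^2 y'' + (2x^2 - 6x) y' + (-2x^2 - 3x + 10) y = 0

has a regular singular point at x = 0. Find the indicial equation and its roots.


Divide by x^2 to reach normal form y'' + P_1(x) y' + P_2(x) y = 0 with P_1(x) = 2 - 6/x and P_2(x) = -2 - 3/x + 10/x^2.
x = 0 is a singular point because the y'-coefficient 2 - 6/x has a pole at x = 0 and the y-coefficient -2 - 3/x + 10/x^2 has a pole at x = 0.
It is a regular singular point because x P_1(x) = p(x) = 2x - 6 and x^2 P_2(x) = q(x) = -2x^2 - 3x + 10 are polynomials, hence analytic at x = 0.
p(0) = -6,  q(0) = 10.
Indicial equation: r(r-1) + p(0) r + q(0) = 0, i.e. r^2 + (p(0) - 1) r + q(0) = 0, i.e. r^2 - 7 r + 10 = 0.
Discriminant: (-7)^2 - 4(10) = 9, so r = (7 ± 3)/2.
Solving: r_1 = 5, r_2 = 2.

indicial: r^2 - 7 r + 10 = 0; roots r_1 = 5, r_2 = 2


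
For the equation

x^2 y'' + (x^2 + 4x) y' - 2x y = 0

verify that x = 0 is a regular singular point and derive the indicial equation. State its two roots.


Divide by x^2 to reach normal form y'' + P_1(x) y' + P_2(x) y = 0 with P_1(x) = 1 + 4/x and P_2(x) = -2/x.
x = 0 is a singular point because the y'-coefficient 1 + 4/x has a pole at x = 0 and the y-coefficient -2/x has a pole at x = 0.
It is a regular singular point because x P_1(x) = p(x) = x + 4 and x^2 P_2(x) = q(x) = -2x are polynomials, hence analytic at x = 0.
p(0) = 4,  q(0) = 0.
Indicial equation: r(r-1) + p(0) r + q(0) = 0, i.e. r^2 + (p(0) - 1) r + q(0) = 0, i.e. r^2 + 3 r = 0.
Discriminant: (3)^2 - 4(0) = 9, so r = (-3 ± 3)/2.
Solving: r_1 = 0, r_2 = -3.

indicial: r^2 + 3 r = 0; roots r_1 = 0, r_2 = -3


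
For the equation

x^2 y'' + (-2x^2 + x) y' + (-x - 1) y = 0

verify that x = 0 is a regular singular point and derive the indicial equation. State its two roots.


Divide by x^2 to reach normal form y'' + P_1(x) y' + P_2(x) y = 0 with P_1(x) = -2 + 1/x and P_2(x) = -1/x - 1/x^2.
x = 0 is a singular point because the y'-coefficient -2 + 1/x has a pole at x = 0 and the y-coefficient -1/x - 1/x^2 has a pole at x = 0.
It is a regular singular point because x P_1(x) = p(x) = 1 - 2x and x^2 P_2(x) = q(x) = -x - 1 are polynomials, hence analytic at x = 0.
p(0) = 1,  q(0) = -1.
Indicial equation: r(r-1) + p(0) r + q(0) = 0, i.e. r^2 + (p(0) - 1) r + q(0) = 0, i.e. r^2 - 1 = 0.
Discriminant: (0)^2 - 4(-1) = 4, so r = (0 ± 2)/2.
Solving: r_1 = 1, r_2 = -1.

indicial: r^2 - 1 = 0; roots r_1 = 1, r_2 = -1


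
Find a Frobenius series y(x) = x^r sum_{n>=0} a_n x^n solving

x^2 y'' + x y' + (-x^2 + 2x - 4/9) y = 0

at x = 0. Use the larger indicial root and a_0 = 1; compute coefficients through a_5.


Write in Frobenius form y'' + (p(x)/x) y' + (q(x)/x^2) y = 0:
  p(x) = 1,  q(x) = -x^2 + 2x - 4/9.
Indicial equation: r(r-1) + (1) r + (-4/9) = 0 -> roots r_1 = 2/3, r_2 = -2/3.
Take r = r_1 = 2/3. Let y(x) = x^r sum_{n>=0} a_n x^n with a_0 = 1.
Substitute y = x^r sum a_n x^n and match x^{r+n}. The recurrence is
  D(n) a_n + 2 a_{n-1} - 1 a_{n-2} = 0,  where D(n) = (r+n)(r+n-1) + (1)(r+n) + (-4/9).
  a_n = [-2 a_{n-1} + 1 a_{n-2}] / D(n).
Since the indicial polynomial factors as (r - r_1)(r - r_2), D(n) = (r_1 + n - r_1)(r_1 + n - r_2) = n(n + 4/3).
Evaluating step by step (a_0 = 1):
  n = 1: D(1) = 1(1 + 4/3) = 7/3; numerator = -2(1) = -2; a_1 = (-2)/(7/3) = -6/7
  n = 2: D(2) = 2(2 + 4/3) = 20/3; numerator = -2(-6/7) + 1(1) = 19/7; a_2 = (19/7)/(20/3) = 57/140
  n = 3: D(3) = 3(3 + 4/3) = 13; numerator = -2(57/140) + 1(-6/7) = -117/70; a_3 = (-117/70)/(13) = -9/70
  n = 4: D(4) = 4(4 + 4/3) = 64/3; numerator = -2(-9/70) + 1(57/140) = 93/140; a_4 = (93/140)/(64/3) = 279/8960
  n = 5: D(5) = 5(5 + 4/3) = 95/3; numerator = -2(279/8960) + 1(-9/70) = -171/896; a_5 = (-171/896)/(95/3) = -27/4480

r = 2/3; a_0 = 1; a_1 = -6/7; a_2 = 57/140; a_3 = -9/70; a_4 = 279/8960; a_5 = -27/4480


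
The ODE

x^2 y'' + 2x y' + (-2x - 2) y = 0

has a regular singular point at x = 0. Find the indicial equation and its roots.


Divide by x^2 to reach normal form y'' + P_1(x) y' + P_2(x) y = 0 with P_1(x) = 2/x and P_2(x) = -2/x - 2/x^2.
x = 0 is a singular point because the y'-coefficient 2/x has a pole at x = 0 and the y-coefficient -2/x - 2/x^2 has a pole at x = 0.
It is a regular singular point because x P_1(x) = p(x) = 2 and x^2 P_2(x) = q(x) = -2x - 2 are polynomials, hence analytic at x = 0.
p(0) = 2,  q(0) = -2.
Indicial equation: r(r-1) + p(0) r + q(0) = 0, i.e. r^2 + (p(0) - 1) r + q(0) = 0, i.e. r^2 + 1 r - 2 = 0.
Discriminant: (1)^2 - 4(-2) = 9, so r = (-1 ± 3)/2.
Solving: r_1 = 1, r_2 = -2.

indicial: r^2 + 1 r - 2 = 0; roots r_1 = 1, r_2 = -2


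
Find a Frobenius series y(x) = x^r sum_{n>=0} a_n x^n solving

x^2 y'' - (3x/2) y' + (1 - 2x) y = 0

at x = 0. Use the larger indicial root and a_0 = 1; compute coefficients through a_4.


Write in Frobenius form y'' + (p(x)/x) y' + (q(x)/x^2) y = 0:
  p(x) = -3/2,  q(x) = 1 - 2x.
Indicial equation: r(r-1) + (-3/2) r + (1) = 0 -> roots r_1 = 2, r_2 = 1/2.
Take r = r_1 = 2. Let y(x) = x^r sum_{n>=0} a_n x^n with a_0 = 1.
Substitute y = x^r sum a_n x^n and match x^{r+n}. The recurrence is
  D(n) a_n - 2 a_{n-1} = 0,  where D(n) = (r+n)(r+n-1) + (-3/2)(r+n) + (1).
  a_n = 2 / D(n) * a_{n-1}.
Since the indicial polynomial factors as (r - r_1)(r - r_2), D(n) = (r_1 + n - r_1)(r_1 + n - r_2) = n(n + 3/2).
Evaluating step by step (a_0 = 1):
  n = 1: D(1) = 1(1 + 3/2) = 5/2; numerator = 2(1) = 2; a_1 = (2)/(5/2) = 4/5
  n = 2: D(2) = 2(2 + 3/2) = 7; numerator = 2(4/5) = 8/5; a_2 = (8/5)/(7) = 8/35
  n = 3: D(3) = 3(3 + 3/2) = 27/2; numerator = 2(8/35) = 16/35; a_3 = (16/35)/(27/2) = 32/945
  n = 4: D(4) = 4(4 + 3/2) = 22; numerator = 2(32/945) = 64/945; a_4 = (64/945)/(22) = 32/10395

r = 2; a_0 = 1; a_1 = 4/5; a_2 = 8/35; a_3 = 32/945; a_4 = 32/10395


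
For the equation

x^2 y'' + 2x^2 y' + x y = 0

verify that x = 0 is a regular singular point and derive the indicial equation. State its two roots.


Divide by x^2 to reach normal form y'' + P_1(x) y' + P_2(x) y = 0 with P_1(x) = 2 and P_2(x) = 1/x.
x = 0 is a singular point because the y-coefficient 1/x has a pole at x = 0.
It is a regular singular point because x P_1(x) = p(x) = 2x and x^2 P_2(x) = q(x) = x are polynomials, hence analytic at x = 0.
p(0) = 0,  q(0) = 0.
Indicial equation: r(r-1) + p(0) r + q(0) = 0, i.e. r^2 + (p(0) - 1) r + q(0) = 0, i.e. r^2 - 1 r = 0.
Discriminant: (-1)^2 - 4(0) = 1, so r = (1 ± 1)/2.
Solving: r_1 = 1, r_2 = 0.

indicial: r^2 - 1 r = 0; roots r_1 = 1, r_2 = 0


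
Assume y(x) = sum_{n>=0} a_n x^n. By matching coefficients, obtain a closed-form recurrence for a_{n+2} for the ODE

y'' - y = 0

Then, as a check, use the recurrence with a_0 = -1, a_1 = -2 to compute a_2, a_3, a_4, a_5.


Substitute y = sum_n a_n x^n into y'' + (const) y = 0.
y''(x) = sum_{n>=0} (n+2)(n+1) a_{n+2} x^n.
The ODE becomes sum_n [(n+2)(n+1) a_{n+2} - 1 a_n] x^n = 0.
Setting each coefficient to zero gives the recurrence:
  (n+2)(n+1) a_{n+2} - 1 a_n = 0,
  a_{n+2} = 1 / ((n+1)(n+2)) a_n.

Check with a_0 = -1, a_1 = -2 (apply the recurrence for n = 0, 1, 2, 3): a_0 = -1, a_1 = -2, a_2 = -1/2, a_3 = -1/3, a_4 = -1/24, a_5 = -1/60.

a_{n+2} = 1/((n+1)(n+2)) * a_n; check: a_0 = -1, a_1 = -2, a_2 = -1/2, a_3 = -1/3, a_4 = -1/24, a_5 = -1/60


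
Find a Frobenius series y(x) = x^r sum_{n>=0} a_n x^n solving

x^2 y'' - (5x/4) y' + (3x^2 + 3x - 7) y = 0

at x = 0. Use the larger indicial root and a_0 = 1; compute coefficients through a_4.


Write in Frobenius form y'' + (p(x)/x) y' + (q(x)/x^2) y = 0:
  p(x) = -5/4,  q(x) = 3x^2 + 3x - 7.
Indicial equation: r(r-1) + (-5/4) r + (-7) = 0 -> roots r_1 = 4, r_2 = -7/4.
Take r = r_1 = 4. Let y(x) = x^r sum_{n>=0} a_n x^n with a_0 = 1.
Substitute y = x^r sum a_n x^n and match x^{r+n}. The recurrence is
  D(n) a_n + 3 a_{n-1} + 3 a_{n-2} = 0,  where D(n) = (r+n)(r+n-1) + (-5/4)(r+n) + (-7).
  a_n = [-3 a_{n-1} - 3 a_{n-2}] / D(n).
Since the indicial polynomial factors as (r - r_1)(r - r_2), D(n) = (r_1 + n - r_1)(r_1 + n - r_2) = n(n + 23/4).
Evaluating step by step (a_0 = 1):
  n = 1: D(1) = 1(1 + 23/4) = 27/4; numerator = -3(1) = -3; a_1 = (-3)/(27/4) = -4/9
  n = 2: D(2) = 2(2 + 23/4) = 31/2; numerator = -3(-4/9) - 3(1) = -5/3; a_2 = (-5/3)/(31/2) = -10/93
  n = 3: D(3) = 3(3 + 23/4) = 105/4; numerator = -3(-10/93) - 3(-4/9) = 154/93; a_3 = (154/93)/(105/4) = 88/1395
  n = 4: D(4) = 4(4 + 23/4) = 39; numerator = -3(88/1395) - 3(-10/93) = 2/15; a_4 = (2/15)/(39) = 2/585

r = 4; a_0 = 1; a_1 = -4/9; a_2 = -10/93; a_3 = 88/1395; a_4 = 2/585


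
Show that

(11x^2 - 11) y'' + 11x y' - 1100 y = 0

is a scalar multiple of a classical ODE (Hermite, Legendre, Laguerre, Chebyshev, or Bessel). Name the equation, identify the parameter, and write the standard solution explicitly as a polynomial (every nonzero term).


All three coefficients share the factor -11; dividing through by -11 gives  (1 - x^2) y'' - x y' + 100 y = 0.
This matches the Chebyshev equation (1 - x^2) y'' - x y' + n^2 y = 0 (note the -x y' term, not -2x y') with n^2 = 100, so n = 10; the polynomial solution is T_10(x).
With y = sum_k a_k x^k, matching x^k gives (k+2)(k+1) a_{k+2} = (k^2 - n^2) a_k = (k - 10)(k + 10) a_k. The right side vanishes at k = 10, so the series with the parity of 10 terminates at degree 10.
Standard normalization: leading coefficient of T_n is 2^(n-1), so a_10 = 2^9 = 512. Work downward with a_k = (k+1)(k+2) a_{k+2} / ((k - 10)(k + 10)):
  a_8 = (9)(10)(512) / ((8 - 10)(8 + 10)) = 46080/(-36) = -1280
  a_6 = (7)(8)(-1280) / ((6 - 10)(6 + 10)) = -71680/(-64) = 1120
  a_4 = (5)(6)(1120) / ((4 - 10)(4 + 10)) = 33600/(-84) = -400
  a_2 = (3)(4)(-400) / ((2 - 10)(2 + 10)) = -4800/(-96) = 50
  a_0 = (1)(2)(50) / ((0 - 10)(0 + 10)) = 100/(-100) = -1
Hence T_10(x) = 512 x^10 - 1280 x^8 + 1120 x^6 - 400 x^4 + 50 x^2 - 1.

T_10(x); series = 512 x^10 - 1280 x^8 + 1120 x^6 - 400 x^4 + 50 x^2 - 1


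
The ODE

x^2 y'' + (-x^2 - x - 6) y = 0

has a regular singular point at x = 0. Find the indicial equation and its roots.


Divide by x^2 to reach normal form y'' + P_1(x) y' + P_2(x) y = 0 with P_1(x) = 0 and P_2(x) = -1 - 1/x - 6/x^2.
x = 0 is a singular point because the y-coefficient -1 - 1/x - 6/x^2 has a pole at x = 0.
It is a regular singular point because x P_1(x) = p(x) = 0 and x^2 P_2(x) = q(x) = -x^2 - x - 6 are polynomials, hence analytic at x = 0.
p(0) = 0,  q(0) = -6.
Indicial equation: r(r-1) + p(0) r + q(0) = 0, i.e. r^2 + (p(0) - 1) r + q(0) = 0, i.e. r^2 - 1 r - 6 = 0.
Discriminant: (-1)^2 - 4(-6) = 25, so r = (1 ± 5)/2.
Solving: r_1 = 3, r_2 = -2.

indicial: r^2 - 1 r - 6 = 0; roots r_1 = 3, r_2 = -2


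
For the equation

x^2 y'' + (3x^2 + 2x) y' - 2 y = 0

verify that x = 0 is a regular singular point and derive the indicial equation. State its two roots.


Divide by x^2 to reach normal form y'' + P_1(x) y' + P_2(x) y = 0 with P_1(x) = 3 + 2/x and P_2(x) = -2/x^2.
x = 0 is a singular point because the y'-coefficient 3 + 2/x has a pole at x = 0 and the y-coefficient -2/x^2 has a pole at x = 0.
It is a regular singular point because x P_1(x) = p(x) = 3x + 2 and x^2 P_2(x) = q(x) = -2 are polynomials, hence analytic at x = 0.
p(0) = 2,  q(0) = -2.
Indicial equation: r(r-1) + p(0) r + q(0) = 0, i.e. r^2 + (p(0) - 1) r + q(0) = 0, i.e. r^2 + 1 r - 2 = 0.
Discriminant: (1)^2 - 4(-2) = 9, so r = (-1 ± 3)/2.
Solving: r_1 = 1, r_2 = -2.

indicial: r^2 + 1 r - 2 = 0; roots r_1 = 1, r_2 = -2


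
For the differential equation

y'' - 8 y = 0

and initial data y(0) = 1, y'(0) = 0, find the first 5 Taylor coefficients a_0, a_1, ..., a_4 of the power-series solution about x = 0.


Ansatz: y(x) = sum_{n>=0} a_n x^n, so y'(x) = sum_{n>=1} n a_n x^(n-1) and y''(x) = sum_{n>=2} n(n-1) a_n x^(n-2).
Substitute into P(x) y'' + Q(x) y' + R(x) y = 0 with P(x) = 1, Q(x) = 0, R(x) = -8, and match powers of x.
Initial conditions: a_0 = 1, a_1 = 0.
Setting the coefficient of each power of x to zero and solving order by order (substituting the coefficients already found):
  x^0: 2 a_2 - 8 a_0 = 0  ->  2 a_2 = 8 a_0 = 8  ->  a_2 = 4
  x^1: 6 a_3 - 8 a_1 = 0  ->  6 a_3 = 8 a_1 = 0  ->  a_3 = 0
  x^2: 12 a_4 - 8 a_2 = 0  ->  12 a_4 = 8 a_2 = 32  ->  a_4 = 8/3
Truncated series: y(x) = 1 + 4 x^2 + (8/3) x^4 + O(x^5).

a_0 = 1; a_1 = 0; a_2 = 4; a_3 = 0; a_4 = 8/3


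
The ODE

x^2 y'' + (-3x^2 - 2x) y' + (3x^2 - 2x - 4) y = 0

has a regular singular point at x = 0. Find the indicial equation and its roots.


Divide by x^2 to reach normal form y'' + P_1(x) y' + P_2(x) y = 0 with P_1(x) = -3 - 2/x and P_2(x) = 3 - 2/x - 4/x^2.
x = 0 is a singular point because the y'-coefficient -3 - 2/x has a pole at x = 0 and the y-coefficient 3 - 2/x - 4/x^2 has a pole at x = 0.
It is a regular singular point because x P_1(x) = p(x) = -3x - 2 and x^2 P_2(x) = q(x) = 3x^2 - 2x - 4 are polynomials, hence analytic at x = 0.
p(0) = -2,  q(0) = -4.
Indicial equation: r(r-1) + p(0) r + q(0) = 0, i.e. r^2 + (p(0) - 1) r + q(0) = 0, i.e. r^2 - 3 r - 4 = 0.
Discriminant: (-3)^2 - 4(-4) = 25, so r = (3 ± 5)/2.
Solving: r_1 = 4, r_2 = -1.

indicial: r^2 - 3 r - 4 = 0; roots r_1 = 4, r_2 = -1


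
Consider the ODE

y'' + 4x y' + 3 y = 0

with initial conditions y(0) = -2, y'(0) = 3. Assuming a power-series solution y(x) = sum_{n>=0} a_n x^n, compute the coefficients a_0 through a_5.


Ansatz: y(x) = sum_{n>=0} a_n x^n, so y'(x) = sum_{n>=1} n a_n x^(n-1) and y''(x) = sum_{n>=2} n(n-1) a_n x^(n-2).
Substitute into P(x) y'' + Q(x) y' + R(x) y = 0 with P(x) = 1, Q(x) = 4x, R(x) = 3, and match powers of x.
Initial conditions: a_0 = -2, a_1 = 3.
Setting the coefficient of each power of x to zero and solving order by order (substituting the coefficients already found):
  x^0: 2 a_2 + 3 a_0 = 0  ->  2 a_2 = -3 a_0 = 6  ->  a_2 = 3
  x^1: 6 a_3 + 7 a_1 = 0  ->  6 a_3 = -7 a_1 = -21  ->  a_3 = -7/2
  x^2: 12 a_4 + 11 a_2 = 0  ->  12 a_4 = -11 a_2 = -33  ->  a_4 = -11/4
  x^3: 20 a_5 + 15 a_3 = 0  ->  20 a_5 = -15 a_3 = 105/2  ->  a_5 = 21/8
Truncated series: y(x) = -2 + 3 x + 3 x^2 - (7/2) x^3 - (11/4) x^4 + (21/8) x^5 + O(x^6).

a_0 = -2; a_1 = 3; a_2 = 3; a_3 = -7/2; a_4 = -11/4; a_5 = 21/8


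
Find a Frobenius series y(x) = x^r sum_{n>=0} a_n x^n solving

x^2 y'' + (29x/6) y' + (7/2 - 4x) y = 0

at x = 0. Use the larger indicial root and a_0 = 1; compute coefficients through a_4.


Write in Frobenius form y'' + (p(x)/x) y' + (q(x)/x^2) y = 0:
  p(x) = 29/6,  q(x) = 7/2 - 4x.
Indicial equation: r(r-1) + (29/6) r + (7/2) = 0 -> roots r_1 = -3/2, r_2 = -7/3.
Take r = r_1 = -3/2. Let y(x) = x^r sum_{n>=0} a_n x^n with a_0 = 1.
Substitute y = x^r sum a_n x^n and match x^{r+n}. The recurrence is
  D(n) a_n - 4 a_{n-1} = 0,  where D(n) = (r+n)(r+n-1) + (29/6)(r+n) + (7/2).
  a_n = 4 / D(n) * a_{n-1}.
Since the indicial polynomial factors as (r - r_1)(r - r_2), D(n) = (r_1 + n - r_1)(r_1 + n - r_2) = n(n + 5/6).
Evaluating step by step (a_0 = 1):
  n = 1: D(1) = 1(1 + 5/6) = 11/6; numerator = 4(1) = 4; a_1 = (4)/(11/6) = 24/11
  n = 2: D(2) = 2(2 + 5/6) = 17/3; numerator = 4(24/11) = 96/11; a_2 = (96/11)/(17/3) = 288/187
  n = 3: D(3) = 3(3 + 5/6) = 23/2; numerator = 4(288/187) = 1152/187; a_3 = (1152/187)/(23/2) = 2304/4301
  n = 4: D(4) = 4(4 + 5/6) = 58/3; numerator = 4(2304/4301) = 9216/4301; a_4 = (9216/4301)/(58/3) = 13824/124729

r = -3/2; a_0 = 1; a_1 = 24/11; a_2 = 288/187; a_3 = 2304/4301; a_4 = 13824/124729


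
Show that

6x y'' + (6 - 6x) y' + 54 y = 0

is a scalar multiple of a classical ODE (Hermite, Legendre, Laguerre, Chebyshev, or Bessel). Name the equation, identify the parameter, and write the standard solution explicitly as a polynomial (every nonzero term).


All three coefficients share the factor 6; dividing through by 6 gives  x y'' + (1 - x) y' + 9 y = 0.
This matches the Laguerre equation x y'' + (1 - x) y' + n y = 0 with n = 9; the polynomial solution is L_9(x).
With y = sum_k a_k x^k, matching x^k gives (k+1)k a_{k+1} + (k+1) a_{k+1} - k a_k + n a_k = 0, i.e. (k+1)^2 a_{k+1} = (k - n) a_k = (k - 9) a_k. The right side vanishes at k = 9, so the series terminates at degree 9.
Standard normalization L_n(0) = 1 gives a_0 = 1. Work upward with a_{k+1} = (k - 9) a_k / (k+1)^2:
  a_1 = (0 - 9)(1) / 1^2 = -9/1 = -9
  a_2 = (1 - 9)(-9) / 2^2 = 72/4 = 18
  a_3 = (2 - 9)(18) / 3^2 = -126/9 = -14
  a_4 = (3 - 9)(-14) / 4^2 = 84/16 = 21/4
  a_5 = (4 - 9)(21/4) / 5^2 = (-105/4)/25 = -21/20
  a_6 = (5 - 9)(-21/20) / 6^2 = (21/5)/36 = 7/60
  a_7 = (6 - 9)(7/60) / 7^2 = (-7/20)/49 = -1/140
  a_8 = (7 - 9)(-1/140) / 8^2 = (1/70)/64 = 1/4480
  a_9 = (8 - 9)(1/4480) / 9^2 = (-1/4480)/81 = -1/362880
Hence L_9(x) = -x^9/362880 + x^8/4480 - x^7/140 + 7 x^6/60 - 21 x^5/20 + 21 x^4/4 - 14 x^3 + 18 x^2 - 9 x + 1.

L_9(x); series = -x^9/362880 + x^8/4480 - x^7/140 + 7 x^6/60 - 21 x^5/20 + 21 x^4/4 - 14 x^3 + 18 x^2 - 9 x + 1


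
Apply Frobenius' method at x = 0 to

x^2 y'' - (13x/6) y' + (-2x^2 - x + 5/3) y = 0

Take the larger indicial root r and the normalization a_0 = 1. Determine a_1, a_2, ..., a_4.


Write in Frobenius form y'' + (p(x)/x) y' + (q(x)/x^2) y = 0:
  p(x) = -13/6,  q(x) = -2x^2 - x + 5/3.
Indicial equation: r(r-1) + (-13/6) r + (5/3) = 0 -> roots r_1 = 5/2, r_2 = 2/3.
Take r = r_1 = 5/2. Let y(x) = x^r sum_{n>=0} a_n x^n with a_0 = 1.
Substitute y = x^r sum a_n x^n and match x^{r+n}. The recurrence is
  D(n) a_n - 1 a_{n-1} - 2 a_{n-2} = 0,  where D(n) = (r+n)(r+n-1) + (-13/6)(r+n) + (5/3).
  a_n = [1 a_{n-1} + 2 a_{n-2}] / D(n).
Since the indicial polynomial factors as (r - r_1)(r - r_2), D(n) = (r_1 + n - r_1)(r_1 + n - r_2) = n(n + 11/6).
Evaluating step by step (a_0 = 1):
  n = 1: D(1) = 1(1 + 11/6) = 17/6; numerator = 1(1) = 1; a_1 = (1)/(17/6) = 6/17
  n = 2: D(2) = 2(2 + 11/6) = 23/3; numerator = 1(6/17) + 2(1) = 40/17; a_2 = (40/17)/(23/3) = 120/391
  n = 3: D(3) = 3(3 + 11/6) = 29/2; numerator = 1(120/391) + 2(6/17) = 396/391; a_3 = (396/391)/(29/2) = 792/11339
  n = 4: D(4) = 4(4 + 11/6) = 70/3; numerator = 1(792/11339) + 2(120/391) = 456/667; a_4 = (456/667)/(70/3) = 684/23345

r = 5/2; a_0 = 1; a_1 = 6/17; a_2 = 120/391; a_3 = 792/11339; a_4 = 684/23345
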